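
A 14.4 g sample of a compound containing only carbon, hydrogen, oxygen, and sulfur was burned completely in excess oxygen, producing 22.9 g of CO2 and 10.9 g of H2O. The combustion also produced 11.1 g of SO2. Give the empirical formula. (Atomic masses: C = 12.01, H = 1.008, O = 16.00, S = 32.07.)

mol C = 22.9 / 44.01 = 0.5203; mass C = 0.5203 × 12.01 = 6.249 g
mol H = 2 × (10.9 / 18.02) = 1.210; mass H = 1.210 × 1.008 = 1.219 g
mol S = 11.1 / 64.07 = 0.1732; mass S = 5.556 g
mass O = 14.4 − (13.02) = 1.375 g → mol O = 0.08595
Smallest is O at 0.08595 mol; normalising gives C 6.054, H 14.075, O 1.000, S 2.016
→ C6H14OS2

C6H14OS2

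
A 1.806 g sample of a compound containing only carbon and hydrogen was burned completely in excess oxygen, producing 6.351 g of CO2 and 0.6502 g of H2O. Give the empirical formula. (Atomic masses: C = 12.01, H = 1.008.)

C2H

mol C = 6.351 / 44.01 = 0.1443; mass C = 0.1443 × 12.01 = 1.733 g
mol H = 2 × (0.6502 / 18.02) = 0.07216; mass H = 0.07216 × 1.008 = 0.07274 g
Divide by the smallest (0.07216 mol H): C 2.000, H 1.000
≈ 2:1 → C2H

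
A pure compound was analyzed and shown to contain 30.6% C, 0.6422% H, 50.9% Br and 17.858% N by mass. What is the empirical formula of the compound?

C4HBrN2

Assume 100 g: 30.6 g C, 0.6422 g H, 50.9 g Br, 17.858 g N.
n(C) = 30.6/12.01 = 2.548, n(H) = 0.6422/1.008 = 0.6371, n(Br) = 50.9/79.90 = 0.637, n(N) = 17.858/14.01 = 1.275
Ratios (÷ 0.637): C 4.000, H 1.000, Br 1.000, N 2.001
Ratio ≈ 4:1:1:2, so the empirical formula is C4HBrN2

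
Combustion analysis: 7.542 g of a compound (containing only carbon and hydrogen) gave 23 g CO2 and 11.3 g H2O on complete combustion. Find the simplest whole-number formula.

mol C = 23 / 44.01 = 0.5226; mass C = 0.5226 × 12.01 = 6.277 g
mol H = 2 × (11.3 / 18.02) = 1.254; mass H = 1.254 × 1.008 = 1.264 g
Divide by the smallest (0.5226 mol C): C 1.000, H 2.400
Multiply by 5: C 5.00, H 12.00 → C5H12

C5H12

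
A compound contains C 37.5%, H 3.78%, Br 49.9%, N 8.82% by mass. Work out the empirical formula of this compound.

C5H6BrN

Assume 100 g: 37.5 g C, 3.78 g H, 49.9 g Br, 8.82 g N.
n(C) = 37.5/12.01 = 3.122, n(H) = 3.78/1.008 = 3.75, n(Br) = 49.9/79.90 = 0.6245, n(N) = 8.82/14.01 = 0.6296
Divide by the smallest (0.6245 mol Br): C 5.000, H 6.005, Br 1.000, N 1.008
≈ 5:6:1:1 → C5H6BrN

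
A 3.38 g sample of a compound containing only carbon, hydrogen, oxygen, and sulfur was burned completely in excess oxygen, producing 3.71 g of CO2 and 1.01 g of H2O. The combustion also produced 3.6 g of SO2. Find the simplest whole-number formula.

C3H4OS2

mol C = 3.71 / 44.01 = 0.08430; mass C = 0.08430 × 12.01 = 1.012 g
mol H = 2 × (1.01 / 18.02) = 0.1121; mass H = 0.1121 × 1.008 = 0.1130 g
mol S = 3.6 / 64.07 = 0.05619; mass S = 1.802 g
mass O = 3.38 − (2.927) = 0.4526 g → mol O = 0.02829
Divide by the smallest (0.02829 mol O): C 2.980, H 3.963, O 1.000, S 1.986
→ C3H4OS2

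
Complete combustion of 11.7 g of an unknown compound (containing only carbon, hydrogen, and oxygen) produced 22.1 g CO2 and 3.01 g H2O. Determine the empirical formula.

mol C = 22.1 / 44.01 = 0.5022; mass C = 0.5022 × 12.01 = 6.031 g
mol H = 2 × (3.01 / 18.02) = 0.3341; mass H = 0.3341 × 1.008 = 0.3367 g
mass O = 11.7 − (6.368) = 5.332 g → mol O = 0.3333
Divide by the smallest (0.3333 mol O): C 1.507, H 1.002, O 1.000
Multiply by 2: C 3.01, H 2.00, O 2.00 → C3H2O2

C3H2O2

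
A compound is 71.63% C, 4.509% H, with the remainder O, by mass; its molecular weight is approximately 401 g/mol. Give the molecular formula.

Assume 100 g: 71.63 g C, 4.509 g H, 23.861 g O.
Moles — C: 71.63 / 12.01 = 5.964 mol; H: 4.509 / 1.008 = 4.473 mol; O: 23.861 / 16.00 = 1.491 mol
Divide by the smallest (1.491 mol O): C 3.999, H 3.000, O 1.000
→ C4H3O
Empirical-formula mass = 67.06 g/mol
n = 401 / 67.06 = 5.98 ≈ 6
Molecular formula = (C4H3O)×6 = C24H18O6

C24H18O6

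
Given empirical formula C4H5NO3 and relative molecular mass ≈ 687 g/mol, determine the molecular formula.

C24H30N6O18

Empirical-formula mass = 115.09 g/mol
n = 687 / 115.09 = 5.97 ≈ 6
Molecular formula = (C4H5NO3)6 = C24H30N6O18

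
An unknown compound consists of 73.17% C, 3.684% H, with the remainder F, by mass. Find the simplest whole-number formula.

C5H3F

Assume 100 g: 73.17 g C, 3.684 g H, 23.146 g F.
C: 73.17 g ÷ 12.01 g/mol = 6.092 mol
H: 3.684 g ÷ 1.008 g/mol = 3.655 mol
F: 23.146 g ÷ 19.00 g/mol = 1.218 mol
Ratios (÷ 1.218): C 5.001, H 3.000, F 1.000
→ C5H3F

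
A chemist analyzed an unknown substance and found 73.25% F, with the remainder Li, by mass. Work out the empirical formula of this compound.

FLi

Assume 100 g: 73.25 g F, 26.75 g Li.
n(F) = 73.25/19.00 = 3.855, n(Li) = 26.75/6.94 = 3.854
Smallest is Li at 3.854 mol; normalising gives F 1.000, Li 1.000
≈ 1:1 → FLi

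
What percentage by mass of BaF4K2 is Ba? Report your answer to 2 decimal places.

Molar mass = 1(137.33) + 4(19.00) + 2(39.10) = 291.530 g/mol
Mass of Ba per mole = 1 × 137.33 = 137.330 g
% Ba = 137.330 / 291.530 × 100 = 47.11%

47.11%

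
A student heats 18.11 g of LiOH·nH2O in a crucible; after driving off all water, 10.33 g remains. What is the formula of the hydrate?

LiOH·H2O

Mass of water lost = 18.11 − 10.33 = 7.78 g → 7.78 / 18.02 = 0.4317 mol H2O
Molar mass of LiOH = 23.95 g/mol → mol LiOH = 10.33 / 23.95 = 0.4314
n = 0.4317 / 0.4314 = 1.00 ≈ 1 → LiOH·H2O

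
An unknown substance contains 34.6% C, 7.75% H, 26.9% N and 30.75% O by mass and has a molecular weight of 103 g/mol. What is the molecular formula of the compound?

C3H8N2O2

Assume 100 g: 34.6 g C, 7.75 g H, 26.9 g N, 30.75 g O.
Moles — C: 34.6 / 12.01 = 2.881 mol; H: 7.75 / 1.008 = 7.688 mol; N: 26.9 / 14.01 = 1.92 mol; O: 30.75 / 16.00 = 1.922 mol
Smallest is N at 1.92 mol; normalising gives C 1.500, H 4.004, N 1.000, O 1.001
Multiply by 2: C 3.00, H 8.01, N 2.00, O 2.00 → C3H8N2O2
Empirical-formula mass = 104.11 g/mol
n = 103 / 104.11 = 0.99 ≈ 1
Molecular formula = empirical formula = C3H8N2O2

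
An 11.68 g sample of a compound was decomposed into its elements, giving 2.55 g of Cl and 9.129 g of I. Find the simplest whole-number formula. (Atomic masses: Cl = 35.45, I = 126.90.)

Moles — Cl: 2.55 / 35.45 = 0.07193 mol; I: 9.129 / 126.90 = 0.07194 mol
Ratios (÷ 0.07193): Cl 1.000, I 1.000
≈ 1:1 → ClI

ClI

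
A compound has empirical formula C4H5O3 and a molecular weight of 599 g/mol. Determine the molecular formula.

C24H30O18

Empirical-formula mass = 101.08 g/mol
n = 599 / 101.08 = 5.93 ≈ 6
Molecular formula = (C4H5O3)6 = C24H30O18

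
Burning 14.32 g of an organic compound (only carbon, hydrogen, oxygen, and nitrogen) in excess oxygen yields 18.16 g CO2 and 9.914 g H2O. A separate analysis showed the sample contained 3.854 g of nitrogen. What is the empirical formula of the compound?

mol C = 18.16 / 44.01 = 0.4126; mass C = 0.4126 × 12.01 = 4.956 g
mol H = 2 × (9.914 / 18.02) = 1.100; mass H = 1.100 × 1.008 = 1.109 g
mol N = 3.854 / 14.01 = 0.2751
mass O = 14.32 − (9.919) = 4.401 g → mol O = 0.2751
Divide by the smallest (0.2751 mol O): C 1.500, H 4.000, N 1.000, O 1.000
Multiply by 2: C 3.00, H 8.00, N 2.00, O 2.00 → C3H8N2O2

C3H8N2O2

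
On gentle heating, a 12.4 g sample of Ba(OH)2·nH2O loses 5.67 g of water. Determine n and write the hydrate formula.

Mass of anhydrous Ba(OH)2 = 12.4 − 5.67 = 6.73 g
mol H2O = 5.67 / 18.02 = 0.3147
Molar mass of Ba(OH)2 = 171.35 g/mol → mol Ba(OH)2 = 6.73 / 171.35 = 0.03928
n = 0.3147 / 0.03928 = 8.01 ≈ 8 → Ba(OH)2·8H2O

Ba(OH)2·8H2O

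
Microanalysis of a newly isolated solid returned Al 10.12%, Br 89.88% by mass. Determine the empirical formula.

AlBr3

Assume 100 g: 10.12 g Al, 89.88 g Br.
n(Al) = 10.12/26.98 = 0.3751, n(Br) = 89.88/79.90 = 1.125
Smallest is Al at 0.3751 mol; normalising gives Al 1.000, Br 2.999
→ AlBr3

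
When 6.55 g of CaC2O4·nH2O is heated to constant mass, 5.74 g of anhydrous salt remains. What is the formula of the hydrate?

CaC2O4·H2O

Mass of water lost = 6.55 − 5.74 = 0.81 g → 0.81 / 18.02 = 0.04495 mol H2O
Molar mass of CaC2O4 = 128.10 g/mol → mol CaC2O4 = 5.74 / 128.10 = 0.04481
n = 0.04495 / 0.04481 = 1.00 ≈ 1 → CaC2O4·H2O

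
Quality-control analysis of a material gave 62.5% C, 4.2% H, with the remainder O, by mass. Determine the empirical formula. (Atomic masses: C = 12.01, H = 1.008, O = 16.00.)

Assume 100 g: 62.5 g C, 4.2 g H, 33.3 g O.
C: 62.5 g ÷ 12.01 g/mol = 5.204 mol
H: 4.2 g ÷ 1.008 g/mol = 4.167 mol
O: 33.3 g ÷ 16.00 g/mol = 2.081 mol
Smallest is O at 2.081 mol; normalising gives C 2.500, H 2.002, O 1.000
Multiply by 2: C 5.00, H 4.00, O 2.00 → C5H4O2

C5H4O2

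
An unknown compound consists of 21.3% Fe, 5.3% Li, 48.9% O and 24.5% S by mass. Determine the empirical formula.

FeLi2O8S2

Assume 100 g: 21.3 g Fe, 5.3 g Li, 48.9 g O, 24.5 g S.
n(Fe) = 21.3/55.85 = 0.3814, n(Li) = 5.3/6.94 = 0.7637, n(O) = 48.9/16.00 = 3.056, n(S) = 24.5/32.07 = 0.764
Smallest is Fe at 0.3814 mol; normalising gives Fe 1.000, Li 2.002, O 8.014, S 2.003
Ratio ≈ 1:2:8:2, so the empirical formula is FeLi2O8S2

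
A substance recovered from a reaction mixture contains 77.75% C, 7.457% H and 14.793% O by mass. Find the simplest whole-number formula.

C7H8O

Assume 100 g: 77.75 g C, 7.457 g H, 14.793 g O.
C: 77.75 g ÷ 12.01 g/mol = 6.474 mol
H: 7.457 g ÷ 1.008 g/mol = 7.398 mol
O: 14.793 g ÷ 16.00 g/mol = 0.9246 mol
Divide by the smallest (0.9246 mol O): C 7.002, H 8.001, O 1.000
→ C7H8O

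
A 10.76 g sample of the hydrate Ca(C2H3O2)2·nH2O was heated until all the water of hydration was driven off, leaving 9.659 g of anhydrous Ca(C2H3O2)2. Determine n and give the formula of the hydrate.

Mass of water lost = 10.76 − 9.659 = 1.101 g → 1.101 / 18.02 = 0.0611 mol H2O
Molar mass of Ca(C2H3O2)2 = 158.17 g/mol → mol Ca(C2H3O2)2 = 9.659 / 158.17 = 0.06107
n = 0.0611 / 0.06107 = 1.00 ≈ 1 → Ca(C2H3O2)2·H2O

Ca(C2H3O2)2·H2O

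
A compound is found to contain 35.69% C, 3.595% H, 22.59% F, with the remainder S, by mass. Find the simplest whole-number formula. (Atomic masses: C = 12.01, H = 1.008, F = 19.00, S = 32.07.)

C5H6F2S2

Assume 100 g: 35.69 g C, 3.595 g H, 22.59 g F, 38.125 g S.
n(C) = 35.69/12.01 = 2.972, n(H) = 3.595/1.008 = 3.566, n(F) = 22.59/19.00 = 1.189, n(S) = 38.125/32.07 = 1.189
Divide by the smallest (1.189 mol S): C 2.500, H 3.000, F 1.000, S 1.000
Scaling by 2: C 5.00, H 6.00, F 2.00, S 2.00 → C5H6F2S2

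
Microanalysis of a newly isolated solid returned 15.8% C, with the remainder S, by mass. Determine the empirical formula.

CS2

Assume 100 g: 15.8 g C, 84.2 g S.
n(C) = 15.8/12.01 = 1.316, n(S) = 84.2/32.07 = 2.626
Smallest is C at 1.316 mol; normalising gives C 1.000, S 1.996
→ CS2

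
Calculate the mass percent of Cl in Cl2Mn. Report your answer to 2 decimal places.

Molar mass = 2(35.45) + 1(54.94) = 125.840 g/mol
Mass of Cl per mole = 2 × 35.45 = 70.900 g
% Cl = 70.900 / 125.840 × 100 = 56.34%

56.34%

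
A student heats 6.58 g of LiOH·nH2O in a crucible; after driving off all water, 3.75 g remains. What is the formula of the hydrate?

LiOH·H2O

Mass of water lost = 6.58 − 3.75 = 2.83 g → 2.83 / 18.02 = 0.157 mol H2O
Molar mass of LiOH = 23.95 g/mol → mol LiOH = 3.75 / 23.95 = 0.1566
n = 0.157 / 0.1566 = 1.00 ≈ 1 → LiOH·H2O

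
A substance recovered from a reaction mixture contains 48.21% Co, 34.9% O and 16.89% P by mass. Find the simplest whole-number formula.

Co3O8P2

Assume 100 g: 48.21 g Co, 34.9 g O, 16.89 g P.
Moles — Co: 48.21 / 58.93 = 0.8181 mol; O: 34.9 / 16.00 = 2.181 mol; P: 16.89 / 30.97 = 0.5454 mol
Smallest is P at 0.5454 mol; normalising gives Co 1.500, O 4.000, P 1.000
Scaling by 2: Co 3.00, O 8.00, P 2.00 → Co3O8P2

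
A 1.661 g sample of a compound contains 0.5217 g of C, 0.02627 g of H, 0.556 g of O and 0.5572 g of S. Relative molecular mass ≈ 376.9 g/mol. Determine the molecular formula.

C10H6O8S4

C: 0.5217 g ÷ 12.01 g/mol = 0.04344 mol
H: 0.02627 g ÷ 1.008 g/mol = 0.02606 mol
O: 0.556 g ÷ 16.00 g/mol = 0.03475 mol
S: 0.5572 g ÷ 32.07 g/mol = 0.01737 mol
Ratios (÷ 0.01737): C 2.500, H 1.500, O 2.000, S 1.000
×2: C 5.00, H 3.00, O 4.00, S 2.00 → C5H3O4S2
Empirical-formula mass = 191.21 g/mol
n = 376.9 / 191.21 = 1.97 ≈ 2
Molecular formula = (C5H3O4S2)×2 = C10H6O8S4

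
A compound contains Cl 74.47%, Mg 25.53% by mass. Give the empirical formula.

Cl2Mg

Assume 100 g: 74.47 g Cl, 25.53 g Mg.
n(Cl) = 74.47/35.45 = 2.101, n(Mg) = 25.53/24.31 = 1.05
Divide by the smallest (1.05 mol Mg): Cl 2.000, Mg 1.000
≈ 2:1 → Cl2Mg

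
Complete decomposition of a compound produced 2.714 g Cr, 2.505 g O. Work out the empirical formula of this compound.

CrO3

Cr: 2.714 g ÷ 52.00 g/mol = 0.05219 mol
O: 2.505 g ÷ 16.00 g/mol = 0.1566 mol
Smallest is Cr at 0.05219 mol; normalising gives Cr 1.000, O 3.000
Ratio ≈ 1:3, so the empirical formula is CrO3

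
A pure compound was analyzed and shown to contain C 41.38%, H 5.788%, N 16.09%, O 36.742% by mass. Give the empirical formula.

Assume 100 g: 41.38 g C, 5.788 g H, 16.09 g N, 36.742 g O.
n(C) = 41.38/12.01 = 3.445, n(H) = 5.788/1.008 = 5.742, n(N) = 16.09/14.01 = 1.148, n(O) = 36.742/16.00 = 2.296
Smallest is N at 1.148 mol; normalising gives C 3.000, H 5.000, N 1.000, O 2.000
→ C3H5NO2

C3H5NO2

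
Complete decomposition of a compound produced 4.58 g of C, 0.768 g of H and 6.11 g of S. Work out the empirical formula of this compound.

C2H4S

n(C) = 4.58/12.01 = 0.3813, n(H) = 0.768/1.008 = 0.7619, n(S) = 6.11/32.07 = 0.1905
Smallest is S at 0.1905 mol; normalising gives C 2.002, H 3.999, S 1.000
Ratio ≈ 2:4:1, so the empirical formula is C2H4S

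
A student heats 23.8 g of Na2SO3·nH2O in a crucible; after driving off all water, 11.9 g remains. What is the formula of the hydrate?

Mass of water lost = 23.8 − 11.9 = 11.9 g → 11.9 / 18.02 = 0.6604 mol H2O
Molar mass of Na2SO3 = 126.05 g/mol → mol Na2SO3 = 11.9 / 126.05 = 0.09441
n = 0.6604 / 0.09441 = 7.00 ≈ 7 → Na2SO3·7H2O

Na2SO3·7H2O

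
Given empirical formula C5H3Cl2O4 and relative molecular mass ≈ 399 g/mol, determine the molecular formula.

C10H6Cl4O8

Empirical-formula mass = 197.97 g/mol
n = 399 / 197.97 = 2.02 ≈ 2
Molecular formula = (C5H3Cl2O4)2 = C10H6Cl4O8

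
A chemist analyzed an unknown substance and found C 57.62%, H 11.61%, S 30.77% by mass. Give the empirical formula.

Assume 100 g: 57.62 g C, 11.61 g H, 30.77 g S.
n(C) = 57.62/12.01 = 4.798, n(H) = 11.61/1.008 = 11.52, n(S) = 30.77/32.07 = 0.9595
Ratios (÷ 0.9595): C 5.000, H 12.004, S 1.000
≈ 5:12:1 → C5H12S

C5H12S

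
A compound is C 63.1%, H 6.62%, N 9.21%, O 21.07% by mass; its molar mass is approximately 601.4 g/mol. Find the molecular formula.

Assume 100 g: 63.1 g C, 6.62 g H, 9.21 g N, 21.07 g O.
Moles — C: 63.1 / 12.01 = 5.254 mol; H: 6.62 / 1.008 = 6.567 mol; N: 9.21 / 14.01 = 0.6574 mol; O: 21.07 / 16.00 = 1.317 mol
Ratios (÷ 0.6574): C 7.992, H 9.990, N 1.000, O 2.003
≈ 8:10:1:2 → C8H10NO2
Empirical-formula mass = 152.17 g/mol
n = 601.4 / 152.17 = 3.95 ≈ 4
Molecular formula = (C8H10NO2)×4 = C32H40N4O8

C32H40N4O8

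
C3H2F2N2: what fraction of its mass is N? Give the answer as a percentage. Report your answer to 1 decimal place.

26.9%

Molar mass = 3(12.01) + 2(1.008) + 2(19.00) + 2(14.01) = 104.066 g/mol
Mass of N per mole = 2 × 14.01 = 28.020 g
% N = 28.020 / 104.066 × 100 = 26.9%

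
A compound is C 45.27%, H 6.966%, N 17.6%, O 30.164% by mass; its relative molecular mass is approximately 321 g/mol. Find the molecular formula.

Assume 100 g: 45.27 g C, 6.966 g H, 17.6 g N, 30.164 g O.
Moles — C: 45.27 / 12.01 = 3.769 mol; H: 6.966 / 1.008 = 6.911 mol; N: 17.6 / 14.01 = 1.256 mol; O: 30.164 / 16.00 = 1.885 mol
Divide by the smallest (1.256 mol N): C 3.000, H 5.501, N 1.000, O 1.501
Multiply by 2: C 6.00, H 11.00, N 2.00, O 3.00 → C6H11N2O3
Empirical-formula mass = 159.17 g/mol
n = 321 / 159.17 = 2.02 ≈ 2
Molecular formula = (C6H11N2O3)×2 = C12H22N4O6

C12H22N4O6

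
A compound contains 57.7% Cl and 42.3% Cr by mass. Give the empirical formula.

Cl2Cr

Assume 100 g: 57.7 g Cl, 42.3 g Cr.
n(Cl) = 57.7/35.45 = 1.628, n(Cr) = 42.3/52.00 = 0.8135
Divide by the smallest (0.8135 mol Cr): Cl 2.001, Cr 1.000
≈ 2:1 → Cl2Cr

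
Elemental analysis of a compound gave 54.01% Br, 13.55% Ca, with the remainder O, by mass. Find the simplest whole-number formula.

Br2CaO6

Assume 100 g: 54.01 g Br, 13.55 g Ca, 32.44 g O.
n(Br) = 54.01/79.90 = 0.676, n(Ca) = 13.55/40.08 = 0.3381, n(O) = 32.44/16.00 = 2.027
Divide by the smallest (0.3381 mol Ca): Br 1.999, Ca 1.000, O 5.997
Ratio ≈ 2:1:6, so the empirical formula is Br2CaO6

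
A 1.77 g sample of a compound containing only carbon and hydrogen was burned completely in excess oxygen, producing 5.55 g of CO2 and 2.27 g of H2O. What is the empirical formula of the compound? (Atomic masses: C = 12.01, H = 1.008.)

mol C = 5.55 / 44.01 = 0.1261; mass C = 0.1261 × 12.01 = 1.515 g
mol H = 2 × (2.27 / 18.02) = 0.2519; mass H = 0.2519 × 1.008 = 0.2540 g
Smallest is C at 0.1261 mol; normalising gives C 1.000, H 1.998
→ CH2

CH2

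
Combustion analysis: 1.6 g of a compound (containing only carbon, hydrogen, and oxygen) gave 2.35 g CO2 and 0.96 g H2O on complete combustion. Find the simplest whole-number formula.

mol C = 2.35 / 44.01 = 0.05340; mass C = 0.05340 × 12.01 = 0.6413 g
mol H = 2 × (0.96 / 18.02) = 0.1065; mass H = 0.1065 × 1.008 = 0.1074 g
mass O = 1.6 − (0.7487) = 0.8513 g → mol O = 0.05321
Divide by the smallest (0.05321 mol O): C 1.004, H 2.003, O 1.000
Ratio ≈ 1:2:1, so the empirical formula is CH2O

CH2O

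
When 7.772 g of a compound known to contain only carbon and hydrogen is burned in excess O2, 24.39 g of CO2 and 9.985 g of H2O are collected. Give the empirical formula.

CH2

mol C = 24.39 / 44.01 = 0.5542; mass C = 0.5542 × 12.01 = 6.656 g
mol H = 2 × (9.985 / 18.02) = 1.108; mass H = 1.108 × 1.008 = 1.117 g
Divide by the smallest (0.5542 mol C): C 1.000, H 2.000
Ratio ≈ 1:2, so the empirical formula is CH2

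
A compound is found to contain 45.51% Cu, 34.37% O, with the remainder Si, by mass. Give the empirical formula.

CuO3Si

Assume 100 g: 45.51 g Cu, 34.37 g O, 20.12 g Si.
Moles — Cu: 45.51 / 63.55 = 0.7161 mol; O: 34.37 / 16.00 = 2.148 mol; Si: 20.12 / 28.09 = 0.7163 mol
Ratios (÷ 0.7161): Cu 1.000, O 3.000, Si 1.000
≈ 1:3:1 → CuO3Si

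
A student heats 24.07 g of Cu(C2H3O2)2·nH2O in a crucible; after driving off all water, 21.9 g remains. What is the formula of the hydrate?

Mass of water lost = 24.07 − 21.9 = 2.17 g → 2.17 / 18.02 = 0.1204 mol H2O
Molar mass of Cu(C2H3O2)2 = 181.64 g/mol → mol Cu(C2H3O2)2 = 21.9 / 181.64 = 0.1206
n = 0.1204 / 0.1206 = 1.00 ≈ 1 → Cu(C2H3O2)2·H2O

Cu(C2H3O2)2·H2O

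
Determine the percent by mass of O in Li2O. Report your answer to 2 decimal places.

53.55%

Molar mass = 2(6.94) + 1(16.00) = 29.880 g/mol
Mass of O per mole = 1 × 16.00 = 16.000 g
% O = 16.000 / 29.880 × 100 = 53.55%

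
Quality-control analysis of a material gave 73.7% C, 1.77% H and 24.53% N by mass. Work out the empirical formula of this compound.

Assume 100 g: 73.7 g C, 1.77 g H, 24.53 g N.
Moles — C: 73.7 / 12.01 = 6.137 mol; H: 1.77 / 1.008 = 1.756 mol; N: 24.53 / 14.01 = 1.751 mol
Smallest is N at 1.751 mol; normalising gives C 3.505, H 1.003, N 1.000
×2: C 7.01, H 2.01, N 2.00 → C7H2N2

C7H2N2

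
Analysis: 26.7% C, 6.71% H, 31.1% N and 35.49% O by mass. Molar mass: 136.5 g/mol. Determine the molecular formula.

C3H9N3O3

Assume 100 g: 26.7 g C, 6.71 g H, 31.1 g N, 35.49 g O.
n(C) = 26.7/12.01 = 2.223, n(H) = 6.71/1.008 = 6.657, n(N) = 31.1/14.01 = 2.22, n(O) = 35.49/16.00 = 2.218
Smallest is O at 2.218 mol; normalising gives C 1.002, H 3.001, N 1.001, O 1.000
→ CH3NO
Empirical-formula mass = 45.04 g/mol
n = 136.5 / 45.04 = 3.03 ≈ 3
Molecular formula = (CH3NO)×3 = C3H9N3O3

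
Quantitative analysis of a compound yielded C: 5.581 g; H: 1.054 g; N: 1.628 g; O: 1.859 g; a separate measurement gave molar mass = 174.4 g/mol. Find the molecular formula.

C8H18N2O2

C: 5.581 g ÷ 12.01 g/mol = 0.4647 mol
H: 1.054 g ÷ 1.008 g/mol = 1.046 mol
N: 1.628 g ÷ 14.01 g/mol = 0.1162 mol
O: 1.859 g ÷ 16.00 g/mol = 0.1162 mol
Ratios (÷ 0.1162): C 4.000, H 9.000, N 1.000, O 1.000
→ C4H9NO
Empirical-formula mass = 87.12 g/mol
n = 174.4 / 87.12 = 2.00 ≈ 2
Molecular formula = (C4H9NO)×2 = C8H18N2O2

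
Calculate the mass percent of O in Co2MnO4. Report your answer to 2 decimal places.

27.03%

Molar mass = 2(58.93) + 1(54.94) + 4(16.00) = 236.800 g/mol
Mass of O per mole = 4 × 16.00 = 64.000 g
% O = 64.000 / 236.800 × 100 = 27.03%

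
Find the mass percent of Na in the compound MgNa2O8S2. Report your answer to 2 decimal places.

Molar mass = 1(24.31) + 2(22.99) + 8(16.00) + 2(32.07) = 262.430 g/mol
Mass of Na per mole = 2 × 22.99 = 45.980 g
% Na = 45.980 / 262.430 × 100 = 17.52%

17.52%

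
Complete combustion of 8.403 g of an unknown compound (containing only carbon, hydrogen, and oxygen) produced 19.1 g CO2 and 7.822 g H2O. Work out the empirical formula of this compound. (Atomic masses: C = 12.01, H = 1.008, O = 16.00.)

mol C = 19.1 / 44.01 = 0.4340; mass C = 0.4340 × 12.01 = 5.212 g
mol H = 2 × (7.822 / 18.02) = 0.8681; mass H = 0.8681 × 1.008 = 0.8751 g
mass O = 8.403 − (6.087) = 2.316 g → mol O = 0.1447
Divide by the smallest (0.1447 mol O): C 2.999, H 5.998, O 1.000
→ C3H6O

C3H6O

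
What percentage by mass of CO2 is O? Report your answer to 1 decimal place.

Molar mass = 1(12.01) + 2(16.00) = 44.010 g/mol
Mass of O per mole = 2 × 16.00 = 32.000 g
% O = 32.000 / 44.010 × 100 = 72.7%

72.7%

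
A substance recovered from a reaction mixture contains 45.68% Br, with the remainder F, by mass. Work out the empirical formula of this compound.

BrF5

Assume 100 g: 45.68 g Br, 54.32 g F.
Br: 45.68 g ÷ 79.90 g/mol = 0.5717 mol
F: 54.32 g ÷ 19.00 g/mol = 2.859 mol
Smallest is Br at 0.5717 mol; normalising gives Br 1.000, F 5.001
≈ 1:5 → BrF5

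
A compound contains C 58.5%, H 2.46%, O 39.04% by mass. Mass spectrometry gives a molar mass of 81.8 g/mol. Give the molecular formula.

Assume 100 g: 58.5 g C, 2.46 g H, 39.04 g O.
Moles — C: 58.5 / 12.01 = 4.871 mol; H: 2.46 / 1.008 = 2.44 mol; O: 39.04 / 16.00 = 2.44 mol
Ratios (÷ 2.44): C 1.996, H 1.000, O 1.000
Ratio ≈ 2:1:1, so the empirical formula is C2HO
Empirical-formula mass = 41.03 g/mol
n = 81.8 / 41.03 = 1.99 ≈ 2
Molecular formula = (C2HO)×2 = C4H2O2

C4H2O2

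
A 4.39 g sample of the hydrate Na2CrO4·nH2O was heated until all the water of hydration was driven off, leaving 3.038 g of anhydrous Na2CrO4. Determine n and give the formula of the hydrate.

Mass of water lost = 4.39 − 3.038 = 1.352 g → 1.352 / 18.02 = 0.07503 mol H2O
Molar mass of Na2CrO4 = 161.98 g/mol → mol Na2CrO4 = 3.038 / 161.98 = 0.01876
n = 0.07503 / 0.01876 = 4.00 ≈ 4 → Na2CrO4·4H2O

Na2CrO4·4H2O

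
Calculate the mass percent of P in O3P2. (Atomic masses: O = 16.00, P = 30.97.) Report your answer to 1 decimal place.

Molar mass = 3(16.00) + 2(30.97) = 109.940 g/mol
Mass of P per mole = 2 × 30.97 = 61.940 g
% P = 61.940 / 109.940 × 100 = 56.3%

56.3%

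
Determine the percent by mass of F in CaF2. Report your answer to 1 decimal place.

48.7%

Molar mass = 1(40.08) + 2(19.00) = 78.080 g/mol
Mass of F per mole = 2 × 19.00 = 38.000 g
% F = 38.000 / 78.080 × 100 = 48.7%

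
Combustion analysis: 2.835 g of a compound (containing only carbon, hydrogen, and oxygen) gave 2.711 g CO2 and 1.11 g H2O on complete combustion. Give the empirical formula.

mol C = 2.711 / 44.01 = 0.06160; mass C = 0.06160 × 12.01 = 0.7398 g
mol H = 2 × (1.11 / 18.02) = 0.1232; mass H = 0.1232 × 1.008 = 0.1242 g
mass O = 2.835 − (0.8640) = 1.971 g → mol O = 0.1232
Smallest is C at 0.0616 mol; normalising gives C 1.000, H 2.000, O 2.000
≈ 1:2:2 → CH2O2

CH2O2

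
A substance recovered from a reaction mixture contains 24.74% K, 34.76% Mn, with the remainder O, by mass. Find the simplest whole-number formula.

KMnO4

Assume 100 g: 24.74 g K, 34.76 g Mn, 40.5 g O.
n(K) = 24.74/39.10 = 0.6327, n(Mn) = 34.76/54.94 = 0.6327, n(O) = 40.5/16.00 = 2.531
Ratios (÷ 0.6327): K 1.000, Mn 1.000, O 4.001
≈ 1:1:4 → KMnO4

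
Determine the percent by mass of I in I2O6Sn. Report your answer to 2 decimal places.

Molar mass = 2(126.90) + 6(16.00) + 1(118.71) = 468.510 g/mol
Mass of I per mole = 2 × 126.90 = 253.800 g
% I = 253.800 / 468.510 × 100 = 54.17%

54.17%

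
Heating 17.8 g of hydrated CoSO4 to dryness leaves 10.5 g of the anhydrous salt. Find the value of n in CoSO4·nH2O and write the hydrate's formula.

CoSO4·6H2O

Mass of water lost = 17.8 − 10.5 = 7.3 g → 7.3 / 18.02 = 0.4051 mol H2O
Molar mass of CoSO4 = 155.00 g/mol → mol CoSO4 = 10.5 / 155.00 = 0.06774
n = 0.4051 / 0.06774 = 5.98 ≈ 6 → CoSO4·6H2O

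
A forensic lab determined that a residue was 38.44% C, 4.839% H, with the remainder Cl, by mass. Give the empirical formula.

C2H3Cl

Assume 100 g: 38.44 g C, 4.839 g H, 56.721 g Cl.
C: 38.44 g ÷ 12.01 g/mol = 3.201 mol
H: 4.839 g ÷ 1.008 g/mol = 4.801 mol
Cl: 56.721 g ÷ 35.45 g/mol = 1.6 mol
Ratios (÷ 1.6): C 2.000, H 3.000, Cl 1.000
Ratio ≈ 2:3:1, so the empirical formula is C2H3Cl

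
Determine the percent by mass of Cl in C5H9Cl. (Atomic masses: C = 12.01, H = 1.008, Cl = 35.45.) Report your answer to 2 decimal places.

33.90%

Molar mass = 5(12.01) + 9(1.008) + 1(35.45) = 104.572 g/mol
Mass of Cl per mole = 1 × 35.45 = 35.450 g
% Cl = 35.450 / 104.572 × 100 = 33.90%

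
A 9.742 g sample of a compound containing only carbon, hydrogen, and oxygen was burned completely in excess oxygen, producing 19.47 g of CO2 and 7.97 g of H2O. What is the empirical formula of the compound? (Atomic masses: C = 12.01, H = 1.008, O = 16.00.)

mol C = 19.47 / 44.01 = 0.4424; mass C = 0.4424 × 12.01 = 5.313 g
mol H = 2 × (7.97 / 18.02) = 0.8846; mass H = 0.8846 × 1.008 = 0.8916 g
mass O = 9.742 − (6.205) = 3.537 g → mol O = 0.2211
Divide by the smallest (0.2211 mol O): C 2.001, H 4.001, O 1.000
≈ 2:4:1 → C2H4O

C2H4O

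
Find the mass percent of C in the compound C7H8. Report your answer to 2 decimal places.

Molar mass = 7(12.01) + 8(1.008) = 92.134 g/mol
Mass of C per mole = 7 × 12.01 = 84.070 g
% C = 84.070 / 92.134 × 100 = 91.25%

91.25%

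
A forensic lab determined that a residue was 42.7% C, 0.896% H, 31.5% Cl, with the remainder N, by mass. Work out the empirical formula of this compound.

C4HClN2

Assume 100 g: 42.7 g C, 0.896 g H, 31.5 g Cl, 24.9 g N.
Moles — C: 42.7 / 12.01 = 3.555 mol; H: 0.896 / 1.008 = 0.8889 mol; Cl: 31.5 / 35.45 = 0.8886 mol; N: 24.9 / 14.01 = 1.777 mol
Smallest is Cl at 0.8886 mol; normalising gives C 4.001, H 1.000, Cl 1.000, N 2.000
→ C4HClN2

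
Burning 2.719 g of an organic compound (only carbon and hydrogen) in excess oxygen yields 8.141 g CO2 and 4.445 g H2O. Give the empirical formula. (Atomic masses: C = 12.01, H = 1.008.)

mol C = 8.141 / 44.01 = 0.1850; mass C = 0.1850 × 12.01 = 2.222 g
mol H = 2 × (4.445 / 18.02) = 0.4933; mass H = 0.4933 × 1.008 = 0.4973 g
Ratios (÷ 0.185): C 1.000, H 2.667
×3: C 3.00, H 8.00 → C3H8

C3H8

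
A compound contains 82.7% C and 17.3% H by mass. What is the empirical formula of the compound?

C2H5

Assume 100 g: 82.7 g C, 17.3 g H.
n(C) = 82.7/12.01 = 6.886, n(H) = 17.3/1.008 = 17.16
Smallest is C at 6.886 mol; normalising gives C 1.000, H 2.492
Scaling by 2: C 2.00, H 4.98 → C2H5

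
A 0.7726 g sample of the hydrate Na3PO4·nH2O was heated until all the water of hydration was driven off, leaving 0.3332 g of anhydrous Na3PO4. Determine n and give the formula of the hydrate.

Mass of water lost = 0.7726 − 0.3332 = 0.4394 g → 0.4394 / 18.02 = 0.02438 mol H2O
Molar mass of Na3PO4 = 163.94 g/mol → mol Na3PO4 = 0.3332 / 163.94 = 0.002032
n = 0.02438 / 0.002032 = 12.00 ≈ 12 → Na3PO4·12H2O

Na3PO4·12H2O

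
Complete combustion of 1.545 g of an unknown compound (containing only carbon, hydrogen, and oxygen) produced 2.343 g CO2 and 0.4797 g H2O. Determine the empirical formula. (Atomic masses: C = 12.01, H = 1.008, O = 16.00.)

mol C = 2.343 / 44.01 = 0.05324; mass C = 0.05324 × 12.01 = 0.6394 g
mol H = 2 × (0.4797 / 18.02) = 0.05324; mass H = 0.05324 × 1.008 = 0.05367 g
mass O = 1.545 − (0.6931) = 0.8519 g → mol O = 0.05325
Divide by the smallest (0.05324 mol C): C 1.000, H 1.000, O 1.000
Ratio ≈ 1:1:1, so the empirical formula is CHO

CHO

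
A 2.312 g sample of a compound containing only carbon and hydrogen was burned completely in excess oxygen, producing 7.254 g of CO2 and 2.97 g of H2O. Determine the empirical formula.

CH2

mol C = 7.254 / 44.01 = 0.1648; mass C = 0.1648 × 12.01 = 1.980 g
mol H = 2 × (2.97 / 18.02) = 0.3296; mass H = 0.3296 × 1.008 = 0.3323 g
Ratios (÷ 0.1648): C 1.000, H 2.000
≈ 1:2 → CH2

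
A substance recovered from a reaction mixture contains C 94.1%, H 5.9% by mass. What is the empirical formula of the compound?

C4H3

Assume 100 g: 94.1 g C, 5.9 g H.
n(C) = 94.1/12.01 = 7.835, n(H) = 5.9/1.008 = 5.853
Divide by the smallest (5.853 mol H): C 1.339, H 1.000
Multiply by 3: C 4.02, H 3.00 → C4H3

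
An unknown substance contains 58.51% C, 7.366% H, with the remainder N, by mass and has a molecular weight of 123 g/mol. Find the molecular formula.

Assume 100 g: 58.51 g C, 7.366 g H, 34.124 g N.
Moles — C: 58.51 / 12.01 = 4.872 mol; H: 7.366 / 1.008 = 7.308 mol; N: 34.124 / 14.01 = 2.436 mol
Divide by the smallest (2.436 mol N): C 2.000, H 3.000, N 1.000
≈ 2:3:1 → C2H3N
Empirical-formula mass = 41.05 g/mol
n = 123 / 41.05 = 3.00 ≈ 3
Molecular formula = (C2H3N)×3 = C6H9N3

C6H9N3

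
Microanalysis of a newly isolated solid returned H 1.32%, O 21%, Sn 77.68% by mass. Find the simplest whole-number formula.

Assume 100 g: 1.32 g H, 21 g O, 77.68 g Sn.
H: 1.32 g ÷ 1.008 g/mol = 1.31 mol
O: 21 g ÷ 16.00 g/mol = 1.312 mol
Sn: 77.68 g ÷ 118.71 g/mol = 0.6544 mol
Ratios (÷ 0.6544): H 2.001, O 2.006, Sn 1.000
Ratio ≈ 2:2:1, so the empirical formula is H2O2Sn

H2O2Sn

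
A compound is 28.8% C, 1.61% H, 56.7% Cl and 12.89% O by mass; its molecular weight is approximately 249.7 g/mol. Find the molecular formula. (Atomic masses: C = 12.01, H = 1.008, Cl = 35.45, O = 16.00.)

C6H4Cl4O2

Assume 100 g: 28.8 g C, 1.61 g H, 56.7 g Cl, 12.89 g O.
Moles — C: 28.8 / 12.01 = 2.398 mol; H: 1.61 / 1.008 = 1.597 mol; Cl: 56.7 / 35.45 = 1.599 mol; O: 12.89 / 16.00 = 0.8056 mol
Divide by the smallest (0.8056 mol O): C 2.977, H 1.983, Cl 1.985, O 1.000
Ratio ≈ 3:2:2:1, so the empirical formula is C3H2Cl2O
Empirical-formula mass = 124.95 g/mol
n = 249.7 / 124.95 = 2.00 ≈ 2
Molecular formula = (C3H2Cl2O)×2 = C6H4Cl4O2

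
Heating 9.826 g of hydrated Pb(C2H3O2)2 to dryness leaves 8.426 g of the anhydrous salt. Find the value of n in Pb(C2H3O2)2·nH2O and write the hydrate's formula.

Mass of water lost = 9.826 − 8.426 = 1.4 g → 1.4 / 18.02 = 0.07769 mol H2O
Molar mass of Pb(C2H3O2)2 = 325.29 g/mol → mol Pb(C2H3O2)2 = 8.426 / 325.29 = 0.0259
n = 0.07769 / 0.0259 = 3.00 ≈ 3 → Pb(C2H3O2)2·3H2O

Pb(C2H3O2)2·3H2O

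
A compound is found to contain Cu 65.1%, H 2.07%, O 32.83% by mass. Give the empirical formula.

Assume 100 g: 65.1 g Cu, 2.07 g H, 32.83 g O.
Moles — Cu: 65.1 / 63.55 = 1.024 mol; H: 2.07 / 1.008 = 2.054 mol; O: 32.83 / 16.00 = 2.052 mol
Divide by the smallest (1.024 mol Cu): Cu 1.000, H 2.005, O 2.003
→ CuH2O2

CuH2O2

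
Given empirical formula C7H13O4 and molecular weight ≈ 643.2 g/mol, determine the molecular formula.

C28H52O16

Empirical-formula mass = 161.17 g/mol
n = 643.2 / 161.17 = 3.99 ≈ 4
Molecular formula = (C7H13O4)4 = C28H52O16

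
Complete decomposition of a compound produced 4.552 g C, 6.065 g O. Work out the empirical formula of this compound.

C: 4.552 g ÷ 12.01 g/mol = 0.379 mol
O: 6.065 g ÷ 16.00 g/mol = 0.3791 mol
Divide by the smallest (0.379 mol C): C 1.000, O 1.000
→ CO

CO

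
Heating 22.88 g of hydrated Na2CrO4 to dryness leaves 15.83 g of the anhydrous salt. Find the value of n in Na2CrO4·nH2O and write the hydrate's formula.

Na2CrO4·4H2O

Mass of water lost = 22.88 − 15.83 = 7.05 g → 7.05 / 18.02 = 0.3912 mol H2O
Molar mass of Na2CrO4 = 161.98 g/mol → mol Na2CrO4 = 15.83 / 161.98 = 0.09773
n = 0.3912 / 0.09773 = 4.00 ≈ 4 → Na2CrO4·4H2O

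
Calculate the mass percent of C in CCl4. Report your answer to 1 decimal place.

7.8%

Molar mass = 1(12.01) + 4(35.45) = 153.810 g/mol
Mass of C per mole = 1 × 12.01 = 12.010 g
% C = 12.010 / 153.810 × 100 = 7.8%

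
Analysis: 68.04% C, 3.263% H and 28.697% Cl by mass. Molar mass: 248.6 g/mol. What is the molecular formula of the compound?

Assume 100 g: 68.04 g C, 3.263 g H, 28.697 g Cl.
n(C) = 68.04/12.01 = 5.665, n(H) = 3.263/1.008 = 3.237, n(Cl) = 28.697/35.45 = 0.8095
Divide by the smallest (0.8095 mol Cl): C 6.998, H 3.999, Cl 1.000
→ C7H4Cl
Empirical-formula mass = 123.55 g/mol
n = 248.6 / 123.55 = 2.01 ≈ 2
Molecular formula = (C7H4Cl)×2 = C14H8Cl2

C14H8Cl2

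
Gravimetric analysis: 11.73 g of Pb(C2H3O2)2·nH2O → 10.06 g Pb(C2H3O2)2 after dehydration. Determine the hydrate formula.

Mass of water lost = 11.73 − 10.06 = 1.67 g → 1.67 / 18.02 = 0.09267 mol H2O
Molar mass of Pb(C2H3O2)2 = 325.29 g/mol → mol Pb(C2H3O2)2 = 10.06 / 325.29 = 0.03093
n = 0.09267 / 0.03093 = 3.00 ≈ 3 → Pb(C2H3O2)2·3H2O

Pb(C2H3O2)2·3H2O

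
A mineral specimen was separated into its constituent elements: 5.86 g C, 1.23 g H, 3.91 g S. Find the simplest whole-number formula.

C4H10S

n(C) = 5.86/12.01 = 0.4879, n(H) = 1.23/1.008 = 1.22, n(S) = 3.91/32.07 = 0.1219
Divide by the smallest (0.1219 mol S): C 4.002, H 10.008, S 1.000
→ C4H10S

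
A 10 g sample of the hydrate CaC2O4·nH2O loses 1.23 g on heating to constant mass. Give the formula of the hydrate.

CaC2O4·H2O

Mass of anhydrous CaC2O4 = 10 − 1.23 = 8.77 g
mol H2O = 1.23 / 18.02 = 0.06826
Molar mass of CaC2O4 = 128.10 g/mol → mol CaC2O4 = 8.77 / 128.10 = 0.06846
n = 0.06826 / 0.06846 = 1.00 ≈ 1 → CaC2O4·H2O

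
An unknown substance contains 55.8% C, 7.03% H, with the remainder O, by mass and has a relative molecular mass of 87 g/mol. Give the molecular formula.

Assume 100 g: 55.8 g C, 7.03 g H, 37.17 g O.
C: 55.8 g ÷ 12.01 g/mol = 4.646 mol
H: 7.03 g ÷ 1.008 g/mol = 6.974 mol
O: 37.17 g ÷ 16.00 g/mol = 2.323 mol
Divide by the smallest (2.323 mol O): C 2.000, H 3.002, O 1.000
→ C2H3O
Empirical-formula mass = 43.04 g/mol
n = 87 / 43.04 = 2.02 ≈ 2
Molecular formula = (C2H3O)×2 = C4H6O2

C4H6O2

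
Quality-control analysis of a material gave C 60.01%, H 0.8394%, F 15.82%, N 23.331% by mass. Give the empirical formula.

Assume 100 g: 60.01 g C, 0.8394 g H, 15.82 g F, 23.331 g N.
C: 60.01 g ÷ 12.01 g/mol = 4.997 mol
H: 0.8394 g ÷ 1.008 g/mol = 0.8327 mol
F: 15.82 g ÷ 19.00 g/mol = 0.8326 mol
N: 23.331 g ÷ 14.01 g/mol = 1.665 mol
Ratios (÷ 0.8326): C 6.001, H 1.000, F 1.000, N 2.000
→ C6HFN2

C6HFN2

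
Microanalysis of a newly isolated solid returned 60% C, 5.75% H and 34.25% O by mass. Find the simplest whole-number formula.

C7H8O3

Assume 100 g: 60 g C, 5.75 g H, 34.25 g O.
Moles — C: 60 / 12.01 = 4.996 mol; H: 5.75 / 1.008 = 5.704 mol; O: 34.25 / 16.00 = 2.141 mol
Ratios (÷ 2.141): C 2.334, H 2.665, O 1.000
×3: C 7.00, H 7.99, O 3.00 → C7H8O3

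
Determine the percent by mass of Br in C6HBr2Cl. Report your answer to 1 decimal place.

Molar mass = 6(12.01) + 1(1.008) + 2(79.90) + 1(35.45) = 268.318 g/mol
Mass of Br per mole = 2 × 79.90 = 159.800 g
% Br = 159.800 / 268.318 × 100 = 59.6%

59.6%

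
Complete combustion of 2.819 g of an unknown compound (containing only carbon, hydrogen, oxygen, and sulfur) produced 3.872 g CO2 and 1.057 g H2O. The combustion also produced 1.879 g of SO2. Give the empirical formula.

mol C = 3.872 / 44.01 = 0.08798; mass C = 0.08798 × 12.01 = 1.057 g
mol H = 2 × (1.057 / 18.02) = 0.1173; mass H = 0.1173 × 1.008 = 0.1183 g
mol S = 1.879 / 64.07 = 0.02933; mass S = 0.9405 g
mass O = 2.819 − (2.115) = 0.7036 g → mol O = 0.04397
Smallest is S at 0.02933 mol; normalising gives C 3.000, H 4.000, O 1.499, S 1.000
×2: C 6.00, H 8.00, O 3.00, S 2.00 → C6H8O3S2

C6H8O3S2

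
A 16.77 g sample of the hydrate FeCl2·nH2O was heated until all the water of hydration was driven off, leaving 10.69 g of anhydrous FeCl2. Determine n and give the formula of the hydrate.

Mass of water lost = 16.77 − 10.69 = 6.08 g → 6.08 / 18.02 = 0.3374 mol H2O
Molar mass of FeCl2 = 126.75 g/mol → mol FeCl2 = 10.69 / 126.75 = 0.08434
n = 0.3374 / 0.08434 = 4.00 ≈ 4 → FeCl2·4H2O

FeCl2·4H2O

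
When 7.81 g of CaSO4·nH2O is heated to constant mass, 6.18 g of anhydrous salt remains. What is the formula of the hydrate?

CaSO4·2H2O

Mass of water lost = 7.81 − 6.18 = 1.63 g → 1.63 / 18.02 = 0.09046 mol H2O
Molar mass of CaSO4 = 136.15 g/mol → mol CaSO4 = 6.18 / 136.15 = 0.04539
n = 0.09046 / 0.04539 = 1.99 ≈ 2 → CaSO4·2H2O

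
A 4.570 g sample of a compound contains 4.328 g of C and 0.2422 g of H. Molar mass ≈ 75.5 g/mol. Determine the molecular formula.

C: 4.328 g ÷ 12.01 g/mol = 0.3604 mol
H: 0.2422 g ÷ 1.008 g/mol = 0.2403 mol
Smallest is H at 0.2403 mol; normalising gives C 1.500, H 1.000
Scaling by 2: C 3.00, H 2.00 → C3H2
Empirical-formula mass = 38.05 g/mol
n = 75.5 / 38.05 = 1.98 ≈ 2
Molecular formula = (C3H2)×2 = C6H4

C6H4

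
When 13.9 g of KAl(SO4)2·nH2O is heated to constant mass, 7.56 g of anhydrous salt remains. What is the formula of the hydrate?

KAl(SO4)2·12H2O

Mass of water lost = 13.9 − 7.56 = 6.34 g → 6.34 / 18.02 = 0.3518 mol H2O
Molar mass of KAl(SO4)2 = 258.22 g/mol → mol KAl(SO4)2 = 7.56 / 258.22 = 0.02928
n = 0.3518 / 0.02928 = 12.02 ≈ 12 → KAl(SO4)2·12H2O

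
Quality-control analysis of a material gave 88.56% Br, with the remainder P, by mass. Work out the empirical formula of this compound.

Assume 100 g: 88.56 g Br, 11.44 g P.
Br: 88.56 g ÷ 79.90 g/mol = 1.108 mol
P: 11.44 g ÷ 30.97 g/mol = 0.3694 mol
Smallest is P at 0.3694 mol; normalising gives Br 3.001, P 1.000
→ Br3P

Br3P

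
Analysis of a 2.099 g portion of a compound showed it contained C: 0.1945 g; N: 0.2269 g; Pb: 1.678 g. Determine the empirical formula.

C2N2Pb

Moles — C: 0.1945 / 12.01 = 0.01619 mol; N: 0.2269 / 14.01 = 0.0162 mol; Pb: 1.678 / 207.2 = 0.008098 mol
Divide by the smallest (0.008098 mol Pb): C 2.000, N 2.000, Pb 1.000
≈ 2:2:1 → C2N2Pb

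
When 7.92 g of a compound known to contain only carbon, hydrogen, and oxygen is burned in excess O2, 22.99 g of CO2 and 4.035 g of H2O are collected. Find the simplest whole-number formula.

C7H6O

mol C = 22.99 / 44.01 = 0.5224; mass C = 0.5224 × 12.01 = 6.274 g
mol H = 2 × (4.035 / 18.02) = 0.4478; mass H = 0.4478 × 1.008 = 0.4514 g
mass O = 7.92 − (6.725) = 1.195 g → mol O = 0.07467
Ratios (÷ 0.07467): C 6.995, H 5.997, O 1.000
≈ 7:6:1 → C7H6O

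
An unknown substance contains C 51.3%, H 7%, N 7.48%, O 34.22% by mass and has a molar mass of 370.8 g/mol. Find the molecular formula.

C16H26N2O8

Assume 100 g: 51.3 g C, 7 g H, 7.48 g N, 34.22 g O.
C: 51.3 g ÷ 12.01 g/mol = 4.271 mol
H: 7 g ÷ 1.008 g/mol = 6.944 mol
N: 7.48 g ÷ 14.01 g/mol = 0.5339 mol
O: 34.22 g ÷ 16.00 g/mol = 2.139 mol
Smallest is N at 0.5339 mol; normalising gives C 8.000, H 13.007, N 1.000, O 4.006
Ratio ≈ 8:13:1:4, so the empirical formula is C8H13NO4
Empirical-formula mass = 187.19 g/mol
n = 370.8 / 187.19 = 1.98 ≈ 2
Molecular formula = (C8H13NO4)×2 = C16H26N2O8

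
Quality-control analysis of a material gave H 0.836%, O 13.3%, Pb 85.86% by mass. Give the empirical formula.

H2O2Pb

Assume 100 g: 0.836 g H, 13.3 g O, 85.86 g Pb.
H: 0.836 g ÷ 1.008 g/mol = 0.8294 mol
O: 13.3 g ÷ 16.00 g/mol = 0.8313 mol
Pb: 85.86 g ÷ 207.2 g/mol = 0.4144 mol
Ratios (÷ 0.4144): H 2.001, O 2.006, Pb 1.000
Ratio ≈ 2:2:1, so the empirical formula is H2O2Pb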